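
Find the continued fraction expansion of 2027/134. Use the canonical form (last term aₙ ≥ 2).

[15; 7, 1, 7, 2]

2027 = 15·134 + 17
134 = 7·17 + 15
17 = 1·15 + 2
15 = 7·2 + 1
2 = 2·1 + 0  (stop)
So 2027/134 = [15; 7, 1, 7, 2].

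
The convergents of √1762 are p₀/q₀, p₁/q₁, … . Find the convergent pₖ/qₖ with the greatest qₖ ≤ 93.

√1762 = [41; 1, 40, 1, 82, …] (period length 4).
Convergents:
  p_0/q_0 = 41/1
  p_1/q_1 = 42/1
  p_2/q_2 = 1721/41
  p_3/q_3 = 1763/42
  p_4/q_4 = 146287/3485
q_3 = 42 ≤ 93 < 3485 = q_4, so the answer is 1763/42.

1763/42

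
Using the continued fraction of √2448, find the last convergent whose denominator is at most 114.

√2448 = [49; 2, 10, 2, 98, …] (period length 4).
Convergents:
  p_0/q_0 = 49/1
  p_1/q_1 = 99/2
  p_2/q_2 = 1039/21
  p_3/q_3 = 2177/44
  p_4/q_4 = 214385/4333
q_3 = 44 ≤ 114 < 4333 = q_4, so the answer is 2177/44.

2177/44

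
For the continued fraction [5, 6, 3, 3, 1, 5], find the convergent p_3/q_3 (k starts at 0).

325/63

Using pₖ = aₖpₖ₋₁ + pₖ₋₂, qₖ = aₖqₖ₋₁ + qₖ₋₂ (with p₋₁=1, p₋₂=0, q₋₁=0, q₋₂=1):
  k=0: a=5, p=5, q=1
  k=1: a=6, p=31, q=6
  k=2: a=3, p=98, q=19
  k=3: a=3, p=325, q=63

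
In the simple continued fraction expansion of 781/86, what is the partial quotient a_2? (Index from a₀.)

3

781 = 9·86 + 7   →  a_0 = 9
86 = 12·7 + 2   →  a_1 = 12
7 = 3·2 + 1   →  a_2 = 3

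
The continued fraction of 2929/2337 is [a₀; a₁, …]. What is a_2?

1

2929 = 1·2337 + 592   →  a_0 = 1
2337 = 3·592 + 561   →  a_1 = 3
592 = 1·561 + 31   →  a_2 = 1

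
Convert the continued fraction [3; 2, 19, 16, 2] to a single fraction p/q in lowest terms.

Using pₖ = aₖpₖ₋₁ + pₖ₋₂ and qₖ = aₖqₖ₋₁ + qₖ₋₂:
  k=0: a=3, p=3, q=1
  k=1: a=2, p=7, q=2
  k=2: a=19, p=136, q=39
  k=3: a=16, p=2183, q=626
  k=4: a=2, p=4502, q=1291

4502/1291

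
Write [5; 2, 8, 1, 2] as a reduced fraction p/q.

Using pₖ = aₖpₖ₋₁ + pₖ₋₂ and qₖ = aₖqₖ₋₁ + qₖ₋₂:
  k=0: a=5, p=5, q=1
  k=1: a=2, p=11, q=2
  k=2: a=8, p=93, q=17
  k=3: a=1, p=104, q=19
  k=4: a=2, p=301, q=55

301/55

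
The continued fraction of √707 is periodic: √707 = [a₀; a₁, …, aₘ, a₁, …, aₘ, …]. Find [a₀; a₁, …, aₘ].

a₀ = ⌊√707⌋ = 26.
With m₀=0, d₀=1 and mₖ₊₁ = dₖaₖ − mₖ, dₖ₊₁ = (n − mₖ₊₁²)/dₖ, aₖ₊₁ = ⌊(a₀+mₖ₊₁)/dₖ₊₁⌋:
  k=1: m=26, d=31, a=1
  k=2: m=5, d=22, a=1
  k=3: m=17, d=19, a=2
  k=4: m=21, d=14, a=3
  k=5: m=21, d=19, a=2
  k=6: m=17, d=22, a=1
  k=7: m=5, d=31, a=1
  k=8: m=26, d=1, a=52
d=1 and a=2a₀=52 at k=8, so the next step gives (m, d) = (26, 31) again — its k=1 value — and the period has length 8.

[26; 1, 1, 2, 3, 2, 1, 1, 52]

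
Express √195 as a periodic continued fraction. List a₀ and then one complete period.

[13; 1, 26]

a₀ = ⌊√195⌋ = 13.
With m₀=0, d₀=1 and mₖ₊₁ = dₖaₖ − mₖ, dₖ₊₁ = (n − mₖ₊₁²)/dₖ, aₖ₊₁ = ⌊(a₀+mₖ₊₁)/dₖ₊₁⌋:
  k=1: m=13, d=26, a=1
  k=2: m=13, d=1, a=26
d=1 and a=2a₀=26 at k=2, so the next step gives (m, d) = (13, 26) again — its k=1 value — and the period has length 2.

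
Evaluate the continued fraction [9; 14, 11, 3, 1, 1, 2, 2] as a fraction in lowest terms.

61982/6833

Using pₖ = aₖpₖ₋₁ + pₖ₋₂ and qₖ = aₖqₖ₋₁ + qₖ₋₂:
  k=0: a=9, p=9, q=1
  k=1: a=14, p=127, q=14
  k=2: a=11, p=1406, q=155
  k=3: a=3, p=4345, q=479
  k=4: a=1, p=5751, q=634
  k=5: a=1, p=10096, q=1113
  k=6: a=2, p=25943, q=2860
  k=7: a=2, p=61982, q=6833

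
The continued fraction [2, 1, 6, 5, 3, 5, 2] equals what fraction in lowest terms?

3825/1337

Using pₖ = aₖpₖ₋₁ + pₖ₋₂ and qₖ = aₖqₖ₋₁ + qₖ₋₂:
  k=0: a=2, p=2, q=1
  k=1: a=1, p=3, q=1
  k=2: a=6, p=20, q=7
  k=3: a=5, p=103, q=36
  k=4: a=3, p=329, q=115
  k=5: a=5, p=1748, q=611
  k=6: a=2, p=3825, q=1337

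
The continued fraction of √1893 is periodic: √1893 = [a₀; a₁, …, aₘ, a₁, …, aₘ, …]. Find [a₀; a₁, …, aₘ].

a₀ = ⌊√1893⌋ = 43.

[43; 1, 1, 28, 1, 1, 86]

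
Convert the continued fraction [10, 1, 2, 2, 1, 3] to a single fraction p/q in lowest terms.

396/37

Using pₖ = aₖpₖ₋₁ + pₖ₋₂ and qₖ = aₖqₖ₋₁ + qₖ₋₂:
  k=0: a=10, p=10, q=1
  k=1: a=1, p=11, q=1
  k=2: a=2, p=32, q=3
  k=3: a=2, p=75, q=7
  k=4: a=1, p=107, q=10
  k=5: a=3, p=396, q=37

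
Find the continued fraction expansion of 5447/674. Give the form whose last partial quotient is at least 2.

[8; 12, 3, 1, 13]

5447 = 8×674 + 55
674 = 12×55 + 14
55 = 3×14 + 13
14 = 1×13 + 1
13 = 13×1 + 0  (stop)
So 5447/674 = [8; 12, 3, 1, 13].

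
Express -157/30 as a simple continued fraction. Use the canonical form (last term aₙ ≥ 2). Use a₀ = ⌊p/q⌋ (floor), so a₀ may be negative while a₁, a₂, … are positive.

-157 = -6·30 + 23
30 = 1·23 + 7
23 = 3·7 + 2
7 = 3·2 + 1
2 = 2·1 + 0  (stop)
So -157/30 = [-6; 1, 3, 3, 2].

[-6; 1, 3, 3, 2]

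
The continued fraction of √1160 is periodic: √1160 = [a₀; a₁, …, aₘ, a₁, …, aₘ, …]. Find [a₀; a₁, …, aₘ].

[34; 17, 68]

a₀ = ⌊√1160⌋ = 34.
With m₀=0, d₀=1 and mₖ₊₁ = dₖaₖ − mₖ, dₖ₊₁ = (n − mₖ₊₁²)/dₖ, aₖ₊₁ = ⌊(a₀+mₖ₊₁)/dₖ₊₁⌋:
  k=1: m=34, d=4, a=17
  k=2: m=34, d=1, a=68
d=1 and a=2a₀=68 at k=2, so the next step gives (m, d) = (34, 4) again — its k=1 value — and the period has length 2.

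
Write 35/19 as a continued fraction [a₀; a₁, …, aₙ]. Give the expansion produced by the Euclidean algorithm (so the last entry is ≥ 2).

[1; 1, 5, 3]

35 = 1·19 + 16
19 = 1·16 + 3
16 = 5·3 + 1
3 = 3·1 + 0  (stop)
So 35/19 = [1; 1, 5, 3].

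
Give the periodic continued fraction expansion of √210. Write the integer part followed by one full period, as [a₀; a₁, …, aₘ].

a₀ = ⌊√210⌋ = 14.
With m₀=0, d₀=1 and mₖ₊₁ = dₖaₖ − mₖ, dₖ₊₁ = (n − mₖ₊₁²)/dₖ, aₖ₊₁ = ⌊(a₀+mₖ₊₁)/dₖ₊₁⌋:
  k=1: m=14, d=14, a=2
  k=2: m=14, d=1, a=28
d=1 and a=2a₀=28 at k=2, so the next step gives (m, d) = (14, 14) again — its k=1 value — and the period has length 2.

[14; 2, 28]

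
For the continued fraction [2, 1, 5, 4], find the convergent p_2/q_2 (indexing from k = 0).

Using pₖ = aₖpₖ₋₁ + pₖ₋₂, qₖ = aₖqₖ₋₁ + qₖ₋₂ (with p₋₁=1, p₋₂=0, q₋₁=0, q₋₂=1):
  k=0: a=2, p=2, q=1
  k=1: a=1, p=3, q=1
  k=2: a=5, p=17, q=6

17/6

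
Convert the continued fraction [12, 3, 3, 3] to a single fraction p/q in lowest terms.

Using pₖ = aₖpₖ₋₁ + pₖ₋₂ and qₖ = aₖqₖ₋₁ + qₖ₋₂:
  k=0: a=12, p=12, q=1
  k=1: a=3, p=37, q=3
  k=2: a=3, p=123, q=10
  k=3: a=3, p=406, q=33

406/33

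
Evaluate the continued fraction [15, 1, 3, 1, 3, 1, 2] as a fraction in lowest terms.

1058/67

Using pₖ = aₖpₖ₋₁ + pₖ₋₂ and qₖ = aₖqₖ₋₁ + qₖ₋₂:
  k=0: a=15, p=15, q=1
  k=1: a=1, p=16, q=1
  k=2: a=3, p=63, q=4
  k=3: a=1, p=79, q=5
  k=4: a=3, p=300, q=19
  k=5: a=1, p=379, q=24
  k=6: a=2, p=1058, q=67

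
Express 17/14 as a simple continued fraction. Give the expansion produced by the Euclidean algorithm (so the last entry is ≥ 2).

17 = 1·14 + 3
14 = 4·3 + 2
3 = 1·2 + 1
2 = 2·1 + 0  (stop)
So 17/14 = [1; 4, 1, 2].

[1; 4, 1, 2]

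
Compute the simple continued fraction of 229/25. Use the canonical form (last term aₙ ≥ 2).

[9; 6, 4]

229 = 9·25 + 4
25 = 6·4 + 1
4 = 4·1 + 0  (stop)
So 229/25 = [9; 6, 4].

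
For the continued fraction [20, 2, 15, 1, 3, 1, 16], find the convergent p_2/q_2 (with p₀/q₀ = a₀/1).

Using pₖ = aₖpₖ₋₁ + pₖ₋₂, qₖ = aₖqₖ₋₁ + qₖ₋₂ (with p₋₁=1, p₋₂=0, q₋₁=0, q₋₂=1):
  k=0: a=20, p=20, q=1
  k=1: a=2, p=41, q=2
  k=2: a=15, p=635, q=31

635/31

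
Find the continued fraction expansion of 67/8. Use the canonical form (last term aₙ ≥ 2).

[8; 2, 1, 2]

67 = 8·8 + 3
8 = 2·3 + 2
3 = 1·2 + 1
2 = 2·1 + 0  (stop)
So 67/8 = [8; 2, 1, 2].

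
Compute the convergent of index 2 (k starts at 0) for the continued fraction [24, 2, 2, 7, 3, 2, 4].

Using pₖ = aₖpₖ₋₁ + pₖ₋₂, qₖ = aₖqₖ₋₁ + qₖ₋₂ (with p₋₁=1, p₋₂=0, q₋₁=0, q₋₂=1):
  k=0: a=24, p=24, q=1
  k=1: a=2, p=49, q=2
  k=2: a=2, p=122, q=5

122/5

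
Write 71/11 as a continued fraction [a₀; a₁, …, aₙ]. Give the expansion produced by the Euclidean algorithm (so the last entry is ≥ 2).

71 = 6×11 + 5
11 = 2×5 + 1
5 = 5×1 + 0  (stop)
So 71/11 = [6; 2, 5].

[6; 2, 5]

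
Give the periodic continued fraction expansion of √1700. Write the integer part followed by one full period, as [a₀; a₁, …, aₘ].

a₀ = ⌊√1700⌋ = 41.

[41; 4, 3, 20, 3, 4, 82]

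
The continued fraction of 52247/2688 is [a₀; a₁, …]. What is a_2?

3

52247 = 19·2688 + 1175   →  a_0 = 19
2688 = 2·1175 + 338   →  a_1 = 2
1175 = 3·338 + 161   →  a_2 = 3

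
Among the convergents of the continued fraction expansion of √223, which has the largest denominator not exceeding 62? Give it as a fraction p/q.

224/15

√223 = [14; 1, 13, 1, 28, …] (period length 4).
Convergents:
  p_0/q_0 = 14/1
  p_1/q_1 = 15/1
  p_2/q_2 = 209/14
  p_3/q_3 = 224/15
  p_4/q_4 = 6481/434
q_3 = 15 ≤ 62 < 434 = q_4, so the answer is 224/15.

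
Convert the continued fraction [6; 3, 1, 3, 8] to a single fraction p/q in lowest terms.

777/124

Fold from the inside: start with 8/1.
  3 + 1/8 = 25/8
  1 + 8/25 = 33/25
  3 + 25/33 = 124/33
  6 + 33/124 = 777/124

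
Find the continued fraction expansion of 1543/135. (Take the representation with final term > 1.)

[11; 2, 3, 19]

1543 = 11*135 + 58
135 = 2*58 + 19
58 = 3*19 + 1
19 = 19*1 + 0  (stop)
So 1543/135 = [11; 2, 3, 19].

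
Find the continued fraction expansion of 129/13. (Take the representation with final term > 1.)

129 = 9·13 + 12
13 = 1·12 + 1
12 = 12·1 + 0  (stop)
So 129/13 = [9; 1, 12].

[9; 1, 12]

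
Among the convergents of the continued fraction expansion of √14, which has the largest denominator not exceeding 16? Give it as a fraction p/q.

√14 = [3; 1, 2, 1, 6, …] (period length 4).
Convergents:
  p_0/q_0 = 3/1
  p_1/q_1 = 4/1
  p_2/q_2 = 11/3
  p_3/q_3 = 15/4
  p_4/q_4 = 101/27
q_3 = 4 ≤ 16 < 27 = q_4, so the answer is 15/4.

15/4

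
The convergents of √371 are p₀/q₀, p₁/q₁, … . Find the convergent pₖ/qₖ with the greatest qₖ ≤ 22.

√371 = [19; 3, 1, 4, 1, 3, 38, …] (period length 6).
Convergents:
  p_0/q_0 = 19/1
  p_1/q_1 = 58/3
  p_2/q_2 = 77/4
  p_3/q_3 = 366/19
  p_4/q_4 = 443/23
q_3 = 19 ≤ 22 < 23 = q_4, so the answer is 366/19.

366/19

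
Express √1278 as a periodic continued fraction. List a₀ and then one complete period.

[35; 1, 2, 1, 70]

a₀ = ⌊√1278⌋ = 35.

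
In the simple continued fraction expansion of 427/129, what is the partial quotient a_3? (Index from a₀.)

427 = 3·129 + 40   →  a_0 = 3
129 = 3·40 + 9   →  a_1 = 3
40 = 4·9 + 4   →  a_2 = 4
9 = 2·4 + 1   →  a_3 = 2

2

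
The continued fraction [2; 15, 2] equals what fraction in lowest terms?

64/31

Using pₖ = aₖpₖ₋₁ + pₖ₋₂ and qₖ = aₖqₖ₋₁ + qₖ₋₂:
  k=0: a=2, p=2, q=1
  k=1: a=15, p=31, q=15
  k=2: a=2, p=64, q=31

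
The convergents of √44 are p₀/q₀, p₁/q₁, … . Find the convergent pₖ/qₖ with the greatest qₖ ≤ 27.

126/19

√44 = [6; 1, 1, 1, 2, 1, 1, 1, 12, …] (period length 8).
Convergents:
  p_0/q_0 = 6/1
  p_1/q_1 = 7/1
  p_2/q_2 = 13/2
  p_3/q_3 = 20/3
  p_4/q_4 = 53/8
  p_5/q_5 = 73/11
  p_6/q_6 = 126/19
  p_7/q_7 = 199/30
q_6 = 19 ≤ 27 < 30 = q_7, so the answer is 126/19.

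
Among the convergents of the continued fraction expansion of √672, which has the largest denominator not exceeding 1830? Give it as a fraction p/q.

√672 = [25; 1, 11, 1, 50, …] (period length 4).
Convergents:
  p_0/q_0 = 25/1
  p_1/q_1 = 26/1
  p_2/q_2 = 311/12
  p_3/q_3 = 337/13
  p_4/q_4 = 17161/662
  p_5/q_5 = 17498/675
  p_6/q_6 = 209639/8087
q_5 = 675 ≤ 1830 < 8087 = q_6, so the answer is 17498/675.

17498/675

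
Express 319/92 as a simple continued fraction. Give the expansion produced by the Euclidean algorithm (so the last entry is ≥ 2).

[3; 2, 7, 6]

319 = 3·92 + 43
92 = 2·43 + 6
43 = 7·6 + 1
6 = 6·1 + 0  (stop)
So 319/92 = [3; 2, 7, 6].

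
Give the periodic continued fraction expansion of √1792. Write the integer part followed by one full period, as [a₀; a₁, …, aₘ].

a₀ = ⌊√1792⌋ = 42.

[42; 3, 84]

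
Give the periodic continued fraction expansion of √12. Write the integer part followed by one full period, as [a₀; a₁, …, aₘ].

a₀ = ⌊√12⌋ = 3.
With m₀=0, d₀=1 and mₖ₊₁ = dₖaₖ − mₖ, dₖ₊₁ = (n − mₖ₊₁²)/dₖ, aₖ₊₁ = ⌊(a₀+mₖ₊₁)/dₖ₊₁⌋:
  k=1: m=3, d=3, a=2
  k=2: m=3, d=1, a=6
d=1 and a=2a₀=6 at k=2, so the next step gives (m, d) = (3, 3) again — its k=1 value — and the period has length 2.

[3; 2, 6]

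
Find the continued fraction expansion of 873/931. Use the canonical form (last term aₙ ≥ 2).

873 = 0·931 + 873
931 = 1·873 + 58
873 = 15·58 + 3
58 = 19·3 + 1
3 = 3·1 + 0  (stop)
So 873/931 = [0; 1, 15, 19, 3].

[0; 1, 15, 19, 3]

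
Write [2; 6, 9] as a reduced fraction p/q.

119/55

Using pₖ = aₖpₖ₋₁ + pₖ₋₂ and qₖ = aₖqₖ₋₁ + qₖ₋₂:
  k=0: a=2, p=2, q=1
  k=1: a=6, p=13, q=6
  k=2: a=9, p=119, q=55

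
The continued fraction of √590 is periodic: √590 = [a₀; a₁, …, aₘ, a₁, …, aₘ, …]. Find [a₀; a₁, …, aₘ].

a₀ = ⌊√590⌋ = 24.

[24; 3, 2, 4, 2, 3, 48]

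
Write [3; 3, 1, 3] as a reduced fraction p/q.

49/15

Fold from the inside: start with 3/1.
  1 + 1/3 = 4/3
  3 + 3/4 = 15/4
  3 + 4/15 = 49/15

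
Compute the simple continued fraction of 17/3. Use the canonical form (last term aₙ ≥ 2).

[5; 1, 2]

17 = 5·3 + 2
3 = 1·2 + 1
2 = 2·1 + 0  (stop)
So 17/3 = [5; 1, 2].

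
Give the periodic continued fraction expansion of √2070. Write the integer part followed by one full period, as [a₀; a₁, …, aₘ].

[45; 2, 90]

a₀ = ⌊√2070⌋ = 45.
With m₀=0, d₀=1 and mₖ₊₁ = dₖaₖ − mₖ, dₖ₊₁ = (n − mₖ₊₁²)/dₖ, aₖ₊₁ = ⌊(a₀+mₖ₊₁)/dₖ₊₁⌋:
  k=1: m=45, d=45, a=2
  k=2: m=45, d=1, a=90
d=1 and a=2a₀=90 at k=2, so the next step gives (m, d) = (45, 45) again — its k=1 value — and the period has length 2.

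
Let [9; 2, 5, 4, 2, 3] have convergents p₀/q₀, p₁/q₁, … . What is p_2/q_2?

104/11

Using pₖ = aₖpₖ₋₁ + pₖ₋₂, qₖ = aₖqₖ₋₁ + qₖ₋₂ (with p₋₁=1, p₋₂=0, q₋₁=0, q₋₂=1):
  k=0: a=9, p=9, q=1
  k=1: a=2, p=19, q=2
  k=2: a=5, p=104, q=11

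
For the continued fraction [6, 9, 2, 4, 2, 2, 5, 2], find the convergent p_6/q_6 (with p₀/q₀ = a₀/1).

Using pₖ = aₖpₖ₋₁ + pₖ₋₂, qₖ = aₖqₖ₋₁ + qₖ₋₂ (with p₋₁=1, p₋₂=0, q₋₁=0, q₋₂=1):
  k=0: a=6, p=6, q=1
  k=1: a=9, p=55, q=9
  k=2: a=2, p=116, q=19
  k=3: a=4, p=519, q=85
  k=4: a=2, p=1154, q=189
  k=5: a=2, p=2827, q=463
  k=6: a=5, p=15289, q=2504

15289/2504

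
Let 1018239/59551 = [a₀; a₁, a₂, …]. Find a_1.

1018239 = 17·59551 + 5872   →  a_0 = 17
59551 = 10·5872 + 831   →  a_1 = 10

10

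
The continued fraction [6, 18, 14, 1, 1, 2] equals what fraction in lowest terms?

Fold from the inside: start with 2/1.
  1 + 1/2 = 3/2
  1 + 2/3 = 5/3
  14 + 3/5 = 73/5
  18 + 5/73 = 1319/73
  6 + 73/1319 = 7987/1319

7987/1319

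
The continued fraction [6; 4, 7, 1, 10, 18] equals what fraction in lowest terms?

Using pₖ = aₖpₖ₋₁ + pₖ₋₂ and qₖ = aₖqₖ₋₁ + qₖ₋₂:
  k=0: a=6, p=6, q=1
  k=1: a=4, p=25, q=4
  k=2: a=7, p=181, q=29
  k=3: a=1, p=206, q=33
  k=4: a=10, p=2241, q=359
  k=5: a=18, p=40544, q=6495

40544/6495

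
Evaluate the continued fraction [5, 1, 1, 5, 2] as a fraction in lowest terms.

Using pₖ = aₖpₖ₋₁ + pₖ₋₂ and qₖ = aₖqₖ₋₁ + qₖ₋₂:
  k=0: a=5, p=5, q=1
  k=1: a=1, p=6, q=1
  k=2: a=1, p=11, q=2
  k=3: a=5, p=61, q=11
  k=4: a=2, p=133, q=24

133/24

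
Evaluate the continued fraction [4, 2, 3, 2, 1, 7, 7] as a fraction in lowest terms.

Using pₖ = aₖpₖ₋₁ + pₖ₋₂ and qₖ = aₖqₖ₋₁ + qₖ₋₂:
  k=0: a=4, p=4, q=1
  k=1: a=2, p=9, q=2
  k=2: a=3, p=31, q=7
  k=3: a=2, p=71, q=16
  k=4: a=1, p=102, q=23
  k=5: a=7, p=785, q=177
  k=6: a=7, p=5597, q=1262

5597/1262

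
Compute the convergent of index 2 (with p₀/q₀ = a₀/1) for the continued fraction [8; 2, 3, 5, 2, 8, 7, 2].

59/7

Using pₖ = aₖpₖ₋₁ + pₖ₋₂, qₖ = aₖqₖ₋₁ + qₖ₋₂ (with p₋₁=1, p₋₂=0, q₋₁=0, q₋₂=1):
  k=0: a=8, p=8, q=1
  k=1: a=2, p=17, q=2
  k=2: a=3, p=59, q=7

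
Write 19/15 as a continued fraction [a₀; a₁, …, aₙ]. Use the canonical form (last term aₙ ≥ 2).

[1; 3, 1, 3]

19 = 1*15 + 4
15 = 3*4 + 3
4 = 1*3 + 1
3 = 3*1 + 0  (stop)
So 19/15 = [1; 3, 1, 3].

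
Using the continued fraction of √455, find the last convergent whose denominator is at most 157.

2709/127

√455 = [21; 3, 42, …] (period length 2).
Convergents:
  p_0/q_0 = 21/1
  p_1/q_1 = 64/3
  p_2/q_2 = 2709/127
  p_3/q_3 = 8191/384
q_2 = 127 ≤ 157 < 384 = q_3, so the answer is 2709/127.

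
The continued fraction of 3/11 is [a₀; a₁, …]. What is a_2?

3 = 0·11 + 3   →  a_0 = 0
11 = 3·3 + 2   →  a_1 = 3
3 = 1·2 + 1   →  a_2 = 1

1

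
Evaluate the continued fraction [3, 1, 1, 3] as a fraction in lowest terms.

25/7

Using pₖ = aₖpₖ₋₁ + pₖ₋₂ and qₖ = aₖqₖ₋₁ + qₖ₋₂:
  k=0: a=3, p=3, q=1
  k=1: a=1, p=4, q=1
  k=2: a=1, p=7, q=2
  k=3: a=3, p=25, q=7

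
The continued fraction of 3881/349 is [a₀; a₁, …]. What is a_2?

3

3881 = 11·349 + 42   →  a_0 = 11
349 = 8·42 + 13   →  a_1 = 8
42 = 3·13 + 3   →  a_2 = 3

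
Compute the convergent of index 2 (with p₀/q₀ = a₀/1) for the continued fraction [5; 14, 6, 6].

Using pₖ = aₖpₖ₋₁ + pₖ₋₂, qₖ = aₖqₖ₋₁ + qₖ₋₂ (with p₋₁=1, p₋₂=0, q₋₁=0, q₋₂=1):
  k=0: a=5, p=5, q=1
  k=1: a=14, p=71, q=14
  k=2: a=6, p=431, q=85

431/85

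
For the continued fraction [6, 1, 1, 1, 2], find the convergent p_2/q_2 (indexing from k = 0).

13/2

Using pₖ = aₖpₖ₋₁ + pₖ₋₂, qₖ = aₖqₖ₋₁ + qₖ₋₂ (with p₋₁=1, p₋₂=0, q₋₁=0, q₋₂=1):
  k=0: a=6, p=6, q=1
  k=1: a=1, p=7, q=1
  k=2: a=1, p=13, q=2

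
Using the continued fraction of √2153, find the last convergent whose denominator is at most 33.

√2153 = [46; 2, 2, 92, …] (period length 3).
Convergents:
  p_0/q_0 = 46/1
  p_1/q_1 = 93/2
  p_2/q_2 = 232/5
  p_3/q_3 = 21437/462
q_2 = 5 ≤ 33 < 462 = q_3, so the answer is 232/5.

232/5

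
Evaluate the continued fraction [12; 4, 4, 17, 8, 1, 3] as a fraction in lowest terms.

Fold from the inside: start with 3/1.
  1 + 1/3 = 4/3
  8 + 3/4 = 35/4
  17 + 4/35 = 599/35
  4 + 35/599 = 2431/599
  4 + 599/2431 = 10323/2431
  12 + 2431/10323 = 126307/10323

126307/10323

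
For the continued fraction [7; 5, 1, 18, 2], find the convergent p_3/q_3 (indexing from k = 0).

810/113

Using pₖ = aₖpₖ₋₁ + pₖ₋₂, qₖ = aₖqₖ₋₁ + qₖ₋₂ (with p₋₁=1, p₋₂=0, q₋₁=0, q₋₂=1):
  k=0: a=7, p=7, q=1
  k=1: a=5, p=36, q=5
  k=2: a=1, p=43, q=6
  k=3: a=18, p=810, q=113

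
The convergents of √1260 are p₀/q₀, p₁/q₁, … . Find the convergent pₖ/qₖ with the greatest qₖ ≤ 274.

√1260 = [35; 2, 70, …] (period length 2).
Convergents:
  p_0/q_0 = 35/1
  p_1/q_1 = 71/2
  p_2/q_2 = 5005/141
  p_3/q_3 = 10081/284
q_2 = 141 ≤ 274 < 284 = q_3, so the answer is 5005/141.

5005/141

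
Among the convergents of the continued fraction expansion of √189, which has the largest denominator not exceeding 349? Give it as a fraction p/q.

√189 = [13; 1, 2, 1, 26, …] (period length 4).
Convergents:
  p_0/q_0 = 13/1
  p_1/q_1 = 14/1
  p_2/q_2 = 41/3
  p_3/q_3 = 55/4
  p_4/q_4 = 1471/107
  p_5/q_5 = 1526/111
  p_6/q_6 = 4523/329
  p_7/q_7 = 6049/440
q_6 = 329 ≤ 349 < 440 = q_7, so the answer is 4523/329.

4523/329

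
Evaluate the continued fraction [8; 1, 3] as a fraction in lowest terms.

35/4

Fold from the inside: start with 3/1.
  1 + 1/3 = 4/3
  8 + 3/4 = 35/4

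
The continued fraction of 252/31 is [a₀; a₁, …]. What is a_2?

1

252 = 8·31 + 4   →  a_0 = 8
31 = 7·4 + 3   →  a_1 = 7
4 = 1·3 + 1   →  a_2 = 1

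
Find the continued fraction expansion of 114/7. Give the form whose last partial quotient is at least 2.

114 = 16·7 + 2
7 = 3·2 + 1
2 = 2·1 + 0  (stop)
So 114/7 = [16; 3, 2].

[16; 3, 2]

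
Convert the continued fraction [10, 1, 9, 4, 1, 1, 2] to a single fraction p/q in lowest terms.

Using pₖ = aₖpₖ₋₁ + pₖ₋₂ and qₖ = aₖqₖ₋₁ + qₖ₋₂:
  k=0: a=10, p=10, q=1
  k=1: a=1, p=11, q=1
  k=2: a=9, p=109, q=10
  k=3: a=4, p=447, q=41
  k=4: a=1, p=556, q=51
  k=5: a=1, p=1003, q=92
  k=6: a=2, p=2562, q=235

2562/235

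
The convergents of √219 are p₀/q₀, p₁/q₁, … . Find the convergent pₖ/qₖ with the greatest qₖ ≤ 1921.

√219 = [14; 1, 3, 1, 28, …] (period length 4).
Convergents:
  p_0/q_0 = 14/1
  p_1/q_1 = 15/1
  p_2/q_2 = 59/4
  p_3/q_3 = 74/5
  p_4/q_4 = 2131/144
  p_5/q_5 = 2205/149
  p_6/q_6 = 8746/591
  p_7/q_7 = 10951/740
  p_8/q_8 = 315374/21311
q_7 = 740 ≤ 1921 < 21311 = q_8, so the answer is 10951/740.

10951/740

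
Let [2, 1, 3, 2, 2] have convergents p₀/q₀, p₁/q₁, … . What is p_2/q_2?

Using pₖ = aₖpₖ₋₁ + pₖ₋₂, qₖ = aₖqₖ₋₁ + qₖ₋₂ (with p₋₁=1, p₋₂=0, q₋₁=0, q₋₂=1):
  k=0: a=2, p=2, q=1
  k=1: a=1, p=3, q=1
  k=2: a=3, p=11, q=4

11/4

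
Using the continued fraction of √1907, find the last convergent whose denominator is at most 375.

√1907 = [43; 1, 2, 43, 2, 1, 86, …] (period length 6).
Convergents:
  p_0/q_0 = 43/1
  p_1/q_1 = 44/1
  p_2/q_2 = 131/3
  p_3/q_3 = 5677/130
  p_4/q_4 = 11485/263
  p_5/q_5 = 17162/393
q_4 = 263 ≤ 375 < 393 = q_5, so the answer is 11485/263.

11485/263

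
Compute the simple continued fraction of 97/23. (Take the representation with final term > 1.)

97 = 4·23 + 5
23 = 4·5 + 3
5 = 1·3 + 2
3 = 1·2 + 1
2 = 2·1 + 0  (stop)
So 97/23 = [4; 4, 1, 1, 2].

[4; 4, 1, 1, 2]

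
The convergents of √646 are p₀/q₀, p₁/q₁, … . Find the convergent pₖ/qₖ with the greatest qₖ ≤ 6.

√646 = [25; 2, 2, 2, 50, …] (period length 4).
Convergents:
  p_0/q_0 = 25/1
  p_1/q_1 = 51/2
  p_2/q_2 = 127/5
  p_3/q_3 = 305/12
q_2 = 5 ≤ 6 < 12 = q_3, so the answer is 127/5.

127/5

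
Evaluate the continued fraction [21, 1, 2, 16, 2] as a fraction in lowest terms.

Fold from the inside: start with 2/1.
  16 + 1/2 = 33/2
  2 + 2/33 = 68/33
  1 + 33/68 = 101/68
  21 + 68/101 = 2189/101

2189/101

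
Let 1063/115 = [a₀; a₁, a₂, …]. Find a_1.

1063 = 9·115 + 28   →  a_0 = 9
115 = 4·28 + 3   →  a_1 = 4

4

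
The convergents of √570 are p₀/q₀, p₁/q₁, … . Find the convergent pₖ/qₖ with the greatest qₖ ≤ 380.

8953/375

√570 = [23; 1, 6, 1, 46, …] (period length 4).
Convergents:
  p_0/q_0 = 23/1
  p_1/q_1 = 24/1
  p_2/q_2 = 167/7
  p_3/q_3 = 191/8
  p_4/q_4 = 8953/375
  p_5/q_5 = 9144/383
q_4 = 375 ≤ 380 < 383 = q_5, so the answer is 8953/375.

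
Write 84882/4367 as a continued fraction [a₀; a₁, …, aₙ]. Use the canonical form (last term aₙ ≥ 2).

84882 = 19*4367 + 1909
4367 = 2*1909 + 549
1909 = 3*549 + 262
549 = 2*262 + 25
262 = 10*25 + 12
25 = 2*12 + 1
12 = 12*1 + 0  (stop)
So 84882/4367 = [19; 2, 3, 2, 10, 2, 12].

[19; 2, 3, 2, 10, 2, 12]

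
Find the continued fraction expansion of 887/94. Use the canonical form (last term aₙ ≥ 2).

[9; 2, 3, 2, 2, 2]

887 = 9×94 + 41
94 = 2×41 + 12
41 = 3×12 + 5
12 = 2×5 + 2
5 = 2×2 + 1
2 = 2×1 + 0  (stop)
So 887/94 = [9; 2, 3, 2, 2, 2].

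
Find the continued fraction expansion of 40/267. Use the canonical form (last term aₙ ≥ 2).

[0; 6, 1, 2, 13]

40 = 0×267 + 40
267 = 6×40 + 27
40 = 1×27 + 13
27 = 2×13 + 1
13 = 13×1 + 0  (stop)
So 40/267 = [0; 6, 1, 2, 13].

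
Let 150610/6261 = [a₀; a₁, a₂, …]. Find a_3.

2

150610 = 24·6261 + 346   →  a_0 = 24
6261 = 18·346 + 33   →  a_1 = 18
346 = 10·33 + 16   →  a_2 = 10
33 = 2·16 + 1   →  a_3 = 2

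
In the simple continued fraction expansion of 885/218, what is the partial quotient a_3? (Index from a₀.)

3

885 = 4·218 + 13   →  a_0 = 4
218 = 16·13 + 10   →  a_1 = 16
13 = 1·10 + 3   →  a_2 = 1
10 = 3·3 + 1   →  a_3 = 3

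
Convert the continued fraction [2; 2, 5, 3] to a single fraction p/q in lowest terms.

Using pₖ = aₖpₖ₋₁ + pₖ₋₂ and qₖ = aₖqₖ₋₁ + qₖ₋₂:
  k=0: a=2, p=2, q=1
  k=1: a=2, p=5, q=2
  k=2: a=5, p=27, q=11
  k=3: a=3, p=86, q=35

86/35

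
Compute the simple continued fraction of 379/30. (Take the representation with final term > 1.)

379 = 12·30 + 19
30 = 1·19 + 11
19 = 1·11 + 8
11 = 1·8 + 3
8 = 2·3 + 2
3 = 1·2 + 1
2 = 2·1 + 0  (stop)
So 379/30 = [12; 1, 1, 1, 2, 1, 2].

[12; 1, 1, 1, 2, 1, 2]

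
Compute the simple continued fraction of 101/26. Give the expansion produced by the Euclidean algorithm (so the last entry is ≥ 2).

101 = 3×26 + 23
26 = 1×23 + 3
23 = 7×3 + 2
3 = 1×2 + 1
2 = 2×1 + 0  (stop)
So 101/26 = [3; 1, 7, 1, 2].

[3; 1, 7, 1, 2]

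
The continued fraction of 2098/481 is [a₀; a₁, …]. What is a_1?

2098 = 4·481 + 174   →  a_0 = 4
481 = 2·174 + 133   →  a_1 = 2

2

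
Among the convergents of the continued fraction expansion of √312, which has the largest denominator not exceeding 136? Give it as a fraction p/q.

1890/107

√312 = [17; 1, 1, 1, 34, …] (period length 4).
Convergents:
  p_0/q_0 = 17/1
  p_1/q_1 = 18/1
  p_2/q_2 = 35/2
  p_3/q_3 = 53/3
  p_4/q_4 = 1837/104
  p_5/q_5 = 1890/107
  p_6/q_6 = 3727/211
q_5 = 107 ≤ 136 < 211 = q_6, so the answer is 1890/107.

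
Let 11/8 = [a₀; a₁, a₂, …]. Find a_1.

11 = 1·8 + 3   →  a_0 = 1
8 = 2·3 + 2   →  a_1 = 2

2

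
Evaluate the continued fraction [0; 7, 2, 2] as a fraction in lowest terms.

Fold from the inside: start with 2/1.
  2 + 1/2 = 5/2
  7 + 2/5 = 37/5
  0 + 5/37 = 5/37

5/37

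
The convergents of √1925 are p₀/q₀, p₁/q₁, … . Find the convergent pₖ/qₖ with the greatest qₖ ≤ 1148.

30844/703

√1925 = [43; 1, 6, 1, 86, …] (period length 4).
Convergents:
  p_0/q_0 = 43/1
  p_1/q_1 = 44/1
  p_2/q_2 = 307/7
  p_3/q_3 = 351/8
  p_4/q_4 = 30493/695
  p_5/q_5 = 30844/703
  p_6/q_6 = 215557/4913
q_5 = 703 ≤ 1148 < 4913 = q_6, so the answer is 30844/703.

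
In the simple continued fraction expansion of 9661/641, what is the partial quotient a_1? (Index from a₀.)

9661 = 15·641 + 46   →  a_0 = 15
641 = 13·46 + 43   →  a_1 = 13

13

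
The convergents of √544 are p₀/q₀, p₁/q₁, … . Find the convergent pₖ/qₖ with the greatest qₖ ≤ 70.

√544 = [23; 3, 11, 3, 46, …] (period length 4).
Convergents:
  p_0/q_0 = 23/1
  p_1/q_1 = 70/3
  p_2/q_2 = 793/34
  p_3/q_3 = 2449/105
q_2 = 34 ≤ 70 < 105 = q_3, so the answer is 793/34.

793/34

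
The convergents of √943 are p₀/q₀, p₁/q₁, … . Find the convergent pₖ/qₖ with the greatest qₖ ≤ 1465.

√943 = [30; 1, 2, 2, 2, 1, 60, …] (period length 6).
Convergents:
  p_0/q_0 = 30/1
  p_1/q_1 = 31/1
  p_2/q_2 = 92/3
  p_3/q_3 = 215/7
  p_4/q_4 = 522/17
  p_5/q_5 = 737/24
  p_6/q_6 = 44742/1457
  p_7/q_7 = 45479/1481
q_6 = 1457 ≤ 1465 < 1481 = q_7, so the answer is 44742/1457.

44742/1457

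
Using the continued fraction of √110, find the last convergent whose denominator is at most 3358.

√110 = [10; 2, 20, …] (period length 2).
Convergents:
  p_0/q_0 = 10/1
  p_1/q_1 = 21/2
  p_2/q_2 = 430/41
  p_3/q_3 = 881/84
  p_4/q_4 = 18050/1721
  p_5/q_5 = 36981/3526
q_4 = 1721 ≤ 3358 < 3526 = q_5, so the answer is 18050/1721.

18050/1721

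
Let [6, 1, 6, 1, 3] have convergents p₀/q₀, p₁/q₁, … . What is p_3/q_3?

55/8

Using pₖ = aₖpₖ₋₁ + pₖ₋₂, qₖ = aₖqₖ₋₁ + qₖ₋₂ (with p₋₁=1, p₋₂=0, q₋₁=0, q₋₂=1):
  k=0: a=6, p=6, q=1
  k=1: a=1, p=7, q=1
  k=2: a=6, p=48, q=7
  k=3: a=1, p=55, q=8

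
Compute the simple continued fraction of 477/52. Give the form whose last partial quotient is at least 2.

477 = 9*52 + 9
52 = 5*9 + 7
9 = 1*7 + 2
7 = 3*2 + 1
2 = 2*1 + 0  (stop)
So 477/52 = [9; 5, 1, 3, 2].

[9; 5, 1, 3, 2]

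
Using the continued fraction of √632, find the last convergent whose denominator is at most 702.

√632 = [25; 7, 6, 7, 50, …] (period length 4).
Convergents:
  p_0/q_0 = 25/1
  p_1/q_1 = 176/7
  p_2/q_2 = 1081/43
  p_3/q_3 = 7743/308
  p_4/q_4 = 388231/15443
q_3 = 308 ≤ 702 < 15443 = q_4, so the answer is 7743/308.

7743/308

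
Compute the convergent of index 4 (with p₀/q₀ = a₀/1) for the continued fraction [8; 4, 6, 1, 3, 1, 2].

Using pₖ = aₖpₖ₋₁ + pₖ₋₂, qₖ = aₖqₖ₋₁ + qₖ₋₂ (with p₋₁=1, p₋₂=0, q₋₁=0, q₋₂=1):
  k=0: a=8, p=8, q=1
  k=1: a=4, p=33, q=4
  k=2: a=6, p=206, q=25
  k=3: a=1, p=239, q=29
  k=4: a=3, p=923, q=112

923/112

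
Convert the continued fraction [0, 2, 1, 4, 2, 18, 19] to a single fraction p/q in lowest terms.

3868/10899

Fold from the inside: start with 19/1.
  18 + 1/19 = 343/19
  2 + 19/343 = 705/343
  4 + 343/705 = 3163/705
  1 + 705/3163 = 3868/3163
  2 + 3163/3868 = 10899/3868
  0 + 3868/10899 = 3868/10899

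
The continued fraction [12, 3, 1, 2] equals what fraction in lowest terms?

Fold from the inside: start with 2/1.
  1 + 1/2 = 3/2
  3 + 2/3 = 11/3
  12 + 3/11 = 135/11

135/11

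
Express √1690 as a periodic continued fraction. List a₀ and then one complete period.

[41; 9, 8, 9, 82]

a₀ = ⌊√1690⌋ = 41.
With m₀=0, d₀=1 and mₖ₊₁ = dₖaₖ − mₖ, dₖ₊₁ = (n − mₖ₊₁²)/dₖ, aₖ₊₁ = ⌊(a₀+mₖ₊₁)/dₖ₊₁⌋:
  k=1: m=41, d=9, a=9
  k=2: m=40, d=10, a=8
  k=3: m=40, d=9, a=9
  k=4: m=41, d=1, a=82
d=1 and a=2a₀=82 at k=4, so the next step gives (m, d) = (41, 9) again — its k=1 value — and the period has length 4.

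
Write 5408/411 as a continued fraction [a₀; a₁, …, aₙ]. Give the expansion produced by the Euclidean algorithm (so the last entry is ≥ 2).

[13; 6, 3, 10, 2]

5408 = 13·411 + 65
411 = 6·65 + 21
65 = 3·21 + 2
21 = 10·2 + 1
2 = 2·1 + 0  (stop)
So 5408/411 = [13; 6, 3, 10, 2].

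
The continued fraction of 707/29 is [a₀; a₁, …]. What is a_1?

707 = 24·29 + 11   →  a_0 = 24
29 = 2·11 + 7   →  a_1 = 2

2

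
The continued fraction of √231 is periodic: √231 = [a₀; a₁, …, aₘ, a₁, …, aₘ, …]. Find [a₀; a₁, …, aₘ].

a₀ = ⌊√231⌋ = 15.
With m₀=0, d₀=1 and mₖ₊₁ = dₖaₖ − mₖ, dₖ₊₁ = (n − mₖ₊₁²)/dₖ, aₖ₊₁ = ⌊(a₀+mₖ₊₁)/dₖ₊₁⌋:
  k=1: m=15, d=6, a=5
  k=2: m=15, d=1, a=30
d=1 and a=2a₀=30 at k=2, so the next step gives (m, d) = (15, 6) again — its k=1 value — and the period has length 2.

[15; 5, 30]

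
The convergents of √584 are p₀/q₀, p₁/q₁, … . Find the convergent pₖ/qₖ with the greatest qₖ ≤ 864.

√584 = [24; 6, 48, …] (period length 2).
Convergents:
  p_0/q_0 = 24/1
  p_1/q_1 = 145/6
  p_2/q_2 = 6984/289
  p_3/q_3 = 42049/1740
q_2 = 289 ≤ 864 < 1740 = q_3, so the answer is 6984/289.

6984/289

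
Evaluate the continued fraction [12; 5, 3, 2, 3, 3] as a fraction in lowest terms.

Fold from the inside: start with 3/1.
  3 + 1/3 = 10/3
  2 + 3/10 = 23/10
  3 + 10/23 = 79/23
  5 + 23/79 = 418/79
  12 + 79/418 = 5095/418

5095/418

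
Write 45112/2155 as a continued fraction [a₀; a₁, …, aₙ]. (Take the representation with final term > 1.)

45112 = 20*2155 + 2012
2155 = 1*2012 + 143
2012 = 14*143 + 10
143 = 14*10 + 3
10 = 3*3 + 1
3 = 3*1 + 0  (stop)
So 45112/2155 = [20; 1, 14, 14, 3, 3].

[20; 1, 14, 14, 3, 3]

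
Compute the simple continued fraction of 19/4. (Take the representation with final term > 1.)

19 = 4×4 + 3
4 = 1×3 + 1
3 = 3×1 + 0  (stop)
So 19/4 = [4; 1, 3].

[4; 1, 3]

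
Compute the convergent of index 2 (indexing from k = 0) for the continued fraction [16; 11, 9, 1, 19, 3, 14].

Using pₖ = aₖpₖ₋₁ + pₖ₋₂, qₖ = aₖqₖ₋₁ + qₖ₋₂ (with p₋₁=1, p₋₂=0, q₋₁=0, q₋₂=1):
  k=0: a=16, p=16, q=1
  k=1: a=11, p=177, q=11
  k=2: a=9, p=1609, q=100

1609/100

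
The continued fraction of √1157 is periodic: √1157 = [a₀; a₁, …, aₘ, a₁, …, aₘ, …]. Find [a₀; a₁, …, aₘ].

[34; 68]

a₀ = ⌊√1157⌋ = 34.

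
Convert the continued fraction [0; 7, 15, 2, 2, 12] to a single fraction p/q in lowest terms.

Using pₖ = aₖpₖ₋₁ + pₖ₋₂ and qₖ = aₖqₖ₋₁ + qₖ₋₂:
  k=0: a=0, p=0, q=1
  k=1: a=7, p=1, q=7
  k=2: a=15, p=15, q=106
  k=3: a=2, p=31, q=219
  k=4: a=2, p=77, q=544
  k=5: a=12, p=955, q=6747

955/6747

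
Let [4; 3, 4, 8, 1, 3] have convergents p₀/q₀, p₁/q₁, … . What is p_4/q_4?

Using pₖ = aₖpₖ₋₁ + pₖ₋₂, qₖ = aₖqₖ₋₁ + qₖ₋₂ (with p₋₁=1, p₋₂=0, q₋₁=0, q₋₂=1):
  k=0: a=4, p=4, q=1
  k=1: a=3, p=13, q=3
  k=2: a=4, p=56, q=13
  k=3: a=8, p=461, q=107
  k=4: a=1, p=517, q=120

517/120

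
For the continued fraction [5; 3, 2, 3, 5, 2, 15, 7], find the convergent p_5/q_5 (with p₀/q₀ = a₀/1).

1471/278

Using pₖ = aₖpₖ₋₁ + pₖ₋₂, qₖ = aₖqₖ₋₁ + qₖ₋₂ (with p₋₁=1, p₋₂=0, q₋₁=0, q₋₂=1):
  k=0: a=5, p=5, q=1
  k=1: a=3, p=16, q=3
  k=2: a=2, p=37, q=7
  k=3: a=3, p=127, q=24
  k=4: a=5, p=672, q=127
  k=5: a=2, p=1471, q=278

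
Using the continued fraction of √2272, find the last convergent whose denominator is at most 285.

13537/284

√2272 = [47; 1, 1, 1, 94, …] (period length 4).
Convergents:
  p_0/q_0 = 47/1
  p_1/q_1 = 48/1
  p_2/q_2 = 95/2
  p_3/q_3 = 143/3
  p_4/q_4 = 13537/284
  p_5/q_5 = 13680/287
q_4 = 284 ≤ 285 < 287 = q_5, so the answer is 13537/284.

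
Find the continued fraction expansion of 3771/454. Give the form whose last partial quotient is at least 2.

3771 = 8*454 + 139
454 = 3*139 + 37
139 = 3*37 + 28
37 = 1*28 + 9
28 = 3*9 + 1
9 = 9*1 + 0  (stop)
So 3771/454 = [8; 3, 3, 1, 3, 9].

[8; 3, 3, 1, 3, 9]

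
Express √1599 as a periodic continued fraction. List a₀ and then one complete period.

a₀ = ⌊√1599⌋ = 39.
With m₀=0, d₀=1 and mₖ₊₁ = dₖaₖ − mₖ, dₖ₊₁ = (n − mₖ₊₁²)/dₖ, aₖ₊₁ = ⌊(a₀+mₖ₊₁)/dₖ₊₁⌋:
  k=1: m=39, d=78, a=1
  k=2: m=39, d=1, a=78
d=1 and a=2a₀=78 at k=2, so the next step gives (m, d) = (39, 78) again — its k=1 value — and the period has length 2.

[39; 1, 78]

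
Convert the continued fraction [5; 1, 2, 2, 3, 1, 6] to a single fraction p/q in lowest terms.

Using pₖ = aₖpₖ₋₁ + pₖ₋₂ and qₖ = aₖqₖ₋₁ + qₖ₋₂:
  k=0: a=5, p=5, q=1
  k=1: a=1, p=6, q=1
  k=2: a=2, p=17, q=3
  k=3: a=2, p=40, q=7
  k=4: a=3, p=137, q=24
  k=5: a=1, p=177, q=31
  k=6: a=6, p=1199, q=210

1199/210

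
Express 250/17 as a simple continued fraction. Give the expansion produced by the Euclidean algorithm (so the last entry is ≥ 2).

250 = 14×17 + 12
17 = 1×12 + 5
12 = 2×5 + 2
5 = 2×2 + 1
2 = 2×1 + 0  (stop)
So 250/17 = [14; 1, 2, 2, 2].

[14; 1, 2, 2, 2]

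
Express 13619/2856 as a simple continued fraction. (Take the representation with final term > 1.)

[4; 1, 3, 3, 8, 2, 12]

13619 = 4*2856 + 2195
2856 = 1*2195 + 661
2195 = 3*661 + 212
661 = 3*212 + 25
212 = 8*25 + 12
25 = 2*12 + 1
12 = 12*1 + 0  (stop)
So 13619/2856 = [4; 1, 3, 3, 8, 2, 12].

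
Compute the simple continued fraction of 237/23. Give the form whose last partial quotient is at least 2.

[10; 3, 3, 2]

237 = 10·23 + 7
23 = 3·7 + 2
7 = 3·2 + 1
2 = 2·1 + 0  (stop)
So 237/23 = [10; 3, 3, 2].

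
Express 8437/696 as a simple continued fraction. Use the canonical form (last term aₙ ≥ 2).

[12; 8, 5, 3, 5]

8437 = 12*696 + 85
696 = 8*85 + 16
85 = 5*16 + 5
16 = 3*5 + 1
5 = 5*1 + 0  (stop)
So 8437/696 = [12; 8, 5, 3, 5].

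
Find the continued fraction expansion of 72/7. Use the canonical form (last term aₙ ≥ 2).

[10; 3, 2]

72 = 10*7 + 2
7 = 3*2 + 1
2 = 2*1 + 0  (stop)
So 72/7 = [10; 3, 2].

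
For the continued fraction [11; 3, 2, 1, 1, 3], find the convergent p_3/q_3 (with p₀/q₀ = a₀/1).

113/10

Using pₖ = aₖpₖ₋₁ + pₖ₋₂, qₖ = aₖqₖ₋₁ + qₖ₋₂ (with p₋₁=1, p₋₂=0, q₋₁=0, q₋₂=1):
  k=0: a=11, p=11, q=1
  k=1: a=3, p=34, q=3
  k=2: a=2, p=79, q=7
  k=3: a=1, p=113, q=10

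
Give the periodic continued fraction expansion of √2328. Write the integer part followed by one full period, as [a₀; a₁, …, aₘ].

a₀ = ⌊√2328⌋ = 48.
With m₀=0, d₀=1 and mₖ₊₁ = dₖaₖ − mₖ, dₖ₊₁ = (n − mₖ₊₁²)/dₖ, aₖ₊₁ = ⌊(a₀+mₖ₊₁)/dₖ₊₁⌋:
  k=1: m=48, d=24, a=4
  k=2: m=48, d=1, a=96
d=1 and a=2a₀=96 at k=2, so the next step gives (m, d) = (48, 24) again — its k=1 value — and the period has length 2.

[48; 4, 96]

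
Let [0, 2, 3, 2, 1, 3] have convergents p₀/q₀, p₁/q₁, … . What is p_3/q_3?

Using pₖ = aₖpₖ₋₁ + pₖ₋₂, qₖ = aₖqₖ₋₁ + qₖ₋₂ (with p₋₁=1, p₋₂=0, q₋₁=0, q₋₂=1):
  k=0: a=0, p=0, q=1
  k=1: a=2, p=1, q=2
  k=2: a=3, p=3, q=7
  k=3: a=2, p=7, q=16

7/16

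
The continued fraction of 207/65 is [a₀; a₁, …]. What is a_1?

5

207 = 3·65 + 12   →  a_0 = 3
65 = 5·12 + 5   →  a_1 = 5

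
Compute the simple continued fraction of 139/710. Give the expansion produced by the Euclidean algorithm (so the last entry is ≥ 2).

139 = 0×710 + 139
710 = 5×139 + 15
139 = 9×15 + 4
15 = 3×4 + 3
4 = 1×3 + 1
3 = 3×1 + 0  (stop)
So 139/710 = [0; 5, 9, 3, 1, 3].

[0; 5, 9, 3, 1, 3]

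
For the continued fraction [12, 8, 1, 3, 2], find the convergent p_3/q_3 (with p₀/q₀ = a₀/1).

424/35

Using pₖ = aₖpₖ₋₁ + pₖ₋₂, qₖ = aₖqₖ₋₁ + qₖ₋₂ (with p₋₁=1, p₋₂=0, q₋₁=0, q₋₂=1):
  k=0: a=12, p=12, q=1
  k=1: a=8, p=97, q=8
  k=2: a=1, p=109, q=9
  k=3: a=3, p=424, q=35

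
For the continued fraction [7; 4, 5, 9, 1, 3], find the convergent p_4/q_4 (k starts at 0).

1549/214

Using pₖ = aₖpₖ₋₁ + pₖ₋₂, qₖ = aₖqₖ₋₁ + qₖ₋₂ (with p₋₁=1, p₋₂=0, q₋₁=0, q₋₂=1):
  k=0: a=7, p=7, q=1
  k=1: a=4, p=29, q=4
  k=2: a=5, p=152, q=21
  k=3: a=9, p=1397, q=193
  k=4: a=1, p=1549, q=214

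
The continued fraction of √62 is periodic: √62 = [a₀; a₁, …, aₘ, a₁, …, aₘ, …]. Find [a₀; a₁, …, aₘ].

[7; 1, 6, 1, 14]

a₀ = ⌊√62⌋ = 7.
With m₀=0, d₀=1 and mₖ₊₁ = dₖaₖ − mₖ, dₖ₊₁ = (n − mₖ₊₁²)/dₖ, aₖ₊₁ = ⌊(a₀+mₖ₊₁)/dₖ₊₁⌋:
  k=1: m=7, d=13, a=1
  k=2: m=6, d=2, a=6
  k=3: m=6, d=13, a=1
  k=4: m=7, d=1, a=14
d=1 and a=2a₀=14 at k=4, so the next step gives (m, d) = (7, 13) again — its k=1 value — and the period has length 4.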